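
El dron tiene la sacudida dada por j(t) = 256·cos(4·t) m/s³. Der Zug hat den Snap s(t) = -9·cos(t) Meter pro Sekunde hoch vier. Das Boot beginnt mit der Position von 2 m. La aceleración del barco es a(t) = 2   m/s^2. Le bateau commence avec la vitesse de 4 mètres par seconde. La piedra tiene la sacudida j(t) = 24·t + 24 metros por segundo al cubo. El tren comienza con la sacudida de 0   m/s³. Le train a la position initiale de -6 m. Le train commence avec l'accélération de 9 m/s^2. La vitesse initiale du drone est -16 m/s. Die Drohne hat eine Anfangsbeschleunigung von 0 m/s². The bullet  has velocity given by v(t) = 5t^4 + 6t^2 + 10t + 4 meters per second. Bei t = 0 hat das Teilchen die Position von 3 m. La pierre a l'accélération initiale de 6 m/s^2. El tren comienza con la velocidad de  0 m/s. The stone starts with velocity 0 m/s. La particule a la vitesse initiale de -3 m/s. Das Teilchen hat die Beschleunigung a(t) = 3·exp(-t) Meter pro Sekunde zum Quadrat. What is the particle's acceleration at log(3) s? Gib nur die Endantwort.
The acceleration at t = log(3) is a = 1.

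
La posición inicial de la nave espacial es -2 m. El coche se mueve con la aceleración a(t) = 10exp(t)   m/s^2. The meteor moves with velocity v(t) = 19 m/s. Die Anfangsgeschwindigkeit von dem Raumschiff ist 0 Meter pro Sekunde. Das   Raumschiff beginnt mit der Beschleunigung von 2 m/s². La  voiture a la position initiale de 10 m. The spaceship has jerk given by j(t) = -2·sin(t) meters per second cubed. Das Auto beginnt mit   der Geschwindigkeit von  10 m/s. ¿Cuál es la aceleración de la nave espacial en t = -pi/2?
Partiendo de la sacudida j(t) = -2·sin(t), tomamos 1 integral. Tomando ∫j(t)dt y aplicando a(0) = 2, encontramos a(t) = 2·cos(t). Usando a(t) = 2·cos(t) y sustituyendo t = -pi/2, encontramos a = 0.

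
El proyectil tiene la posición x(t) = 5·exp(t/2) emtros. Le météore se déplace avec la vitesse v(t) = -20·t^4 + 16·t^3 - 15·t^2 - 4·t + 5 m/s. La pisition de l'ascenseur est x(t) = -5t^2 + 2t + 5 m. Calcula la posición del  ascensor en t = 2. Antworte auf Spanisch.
Tenemos la posición x(t) = -5·t^2 + 2·t + 5. Sustituyendo t = 2: x(2) = -11.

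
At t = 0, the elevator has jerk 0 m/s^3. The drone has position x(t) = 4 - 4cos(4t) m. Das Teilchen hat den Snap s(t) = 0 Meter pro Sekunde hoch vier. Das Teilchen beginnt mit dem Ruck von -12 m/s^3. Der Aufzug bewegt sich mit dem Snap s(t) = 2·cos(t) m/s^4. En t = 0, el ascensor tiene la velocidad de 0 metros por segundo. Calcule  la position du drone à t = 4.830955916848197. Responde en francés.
En utilisant x(t) = 4 - 4·cos(4·t) et en substituant t = 4.830955916848197, nous trouvons x = 0.441490515401397.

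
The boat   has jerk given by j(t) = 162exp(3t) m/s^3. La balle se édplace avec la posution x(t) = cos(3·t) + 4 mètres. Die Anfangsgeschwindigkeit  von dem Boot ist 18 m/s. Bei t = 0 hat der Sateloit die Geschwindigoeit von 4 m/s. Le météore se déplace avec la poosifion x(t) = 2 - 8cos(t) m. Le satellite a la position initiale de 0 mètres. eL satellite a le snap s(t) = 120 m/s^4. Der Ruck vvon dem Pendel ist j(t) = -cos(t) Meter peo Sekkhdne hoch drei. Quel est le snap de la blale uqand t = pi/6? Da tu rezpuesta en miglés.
To solve this, we need to take 4 derivatives of our position equation x(t) = cos(3·t) + 4. The derivative of position gives velocity: v(t) = -3·sin(3·t). Differentiating velocity, we get acceleration: a(t) = -9·cos(3·t). Taking d/dt of a(t), we find j(t) = 27·sin(3·t). Taking d/dt of j(t), we find s(t) = 81·cos(3·t). Using s(t) = 81·cos(3·t) and substituting t = pi/6, we find s = 0.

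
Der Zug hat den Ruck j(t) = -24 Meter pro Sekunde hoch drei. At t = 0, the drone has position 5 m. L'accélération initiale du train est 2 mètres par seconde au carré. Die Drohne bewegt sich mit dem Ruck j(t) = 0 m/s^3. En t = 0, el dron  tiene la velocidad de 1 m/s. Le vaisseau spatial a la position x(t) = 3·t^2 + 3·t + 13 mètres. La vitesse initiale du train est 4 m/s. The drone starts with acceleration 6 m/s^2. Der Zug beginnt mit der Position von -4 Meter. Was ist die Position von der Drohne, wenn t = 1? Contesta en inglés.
To solve this, we need to take 3 integrals of our jerk equation j(t) = 0. Taking ∫j(t)dt and applying a(0) = 6, we find a(t) = 6. Finding the integral of a(t) and using v(0) = 1: v(t) = 6·t + 1. The integral of velocity is position. Using x(0) = 5, we get x(t) = 3·t^2 + t + 5. We have position x(t) = 3·t^2 + t + 5. Substituting t = 1: x(1) = 9.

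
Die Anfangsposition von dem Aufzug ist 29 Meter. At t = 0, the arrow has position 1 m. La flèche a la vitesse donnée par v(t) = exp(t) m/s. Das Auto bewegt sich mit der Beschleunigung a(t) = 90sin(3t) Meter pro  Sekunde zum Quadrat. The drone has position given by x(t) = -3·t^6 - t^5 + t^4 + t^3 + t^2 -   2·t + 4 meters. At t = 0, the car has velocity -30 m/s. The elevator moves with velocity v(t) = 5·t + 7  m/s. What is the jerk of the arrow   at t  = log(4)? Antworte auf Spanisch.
Para resolver esto, necesitamos tomar 2 derivadas de nuestra ecuación de la velocidad v(t) = exp(t). Derivando la velocidad, obtenemos la aceleración: a(t) = exp(t). Derivando la aceleración, obtenemos la sacudida: j(t) = exp(t). Tenemos la sacudida j(t) = exp(t). Sustituyendo t = log(4): j(log(4)) = 4.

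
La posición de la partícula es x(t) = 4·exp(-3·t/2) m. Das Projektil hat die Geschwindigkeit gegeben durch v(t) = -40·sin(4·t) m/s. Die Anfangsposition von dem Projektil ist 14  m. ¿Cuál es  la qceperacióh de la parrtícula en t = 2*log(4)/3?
Debemos derivar nuestra ecuación de la posición x(t) = 4·exp(-3·t/2) 2 veces. La derivada de la posición da la velocidad: v(t) = -6·exp(-3·t/2). Tomando d/dt de v(t), encontramos a(t) = 9·exp(-3·t/2). De la ecuación de la aceleración a(t) = 9·exp(-3·t/2), sustituimos t = 2*log(4)/3 para obtener a = 9/4.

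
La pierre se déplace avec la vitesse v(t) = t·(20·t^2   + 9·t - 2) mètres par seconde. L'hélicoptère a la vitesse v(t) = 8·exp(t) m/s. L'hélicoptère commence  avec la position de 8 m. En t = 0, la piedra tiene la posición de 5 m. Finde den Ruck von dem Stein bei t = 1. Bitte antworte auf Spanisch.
Debemos derivar nuestra ecuación de la velocidad v(t) = t·(20·t^2 + 9·t - 2) 2 veces. La derivada de la velocidad da la aceleración: a(t) = 20·t^2 + t·(40·t + 9) + 9·t - 2. La derivada de la aceleración da la sacudida: j(t) = 120·t + 18. De la ecuación de la sacudida j(t) = 120·t + 18, sustituimos t = 1 para obtener j = 138.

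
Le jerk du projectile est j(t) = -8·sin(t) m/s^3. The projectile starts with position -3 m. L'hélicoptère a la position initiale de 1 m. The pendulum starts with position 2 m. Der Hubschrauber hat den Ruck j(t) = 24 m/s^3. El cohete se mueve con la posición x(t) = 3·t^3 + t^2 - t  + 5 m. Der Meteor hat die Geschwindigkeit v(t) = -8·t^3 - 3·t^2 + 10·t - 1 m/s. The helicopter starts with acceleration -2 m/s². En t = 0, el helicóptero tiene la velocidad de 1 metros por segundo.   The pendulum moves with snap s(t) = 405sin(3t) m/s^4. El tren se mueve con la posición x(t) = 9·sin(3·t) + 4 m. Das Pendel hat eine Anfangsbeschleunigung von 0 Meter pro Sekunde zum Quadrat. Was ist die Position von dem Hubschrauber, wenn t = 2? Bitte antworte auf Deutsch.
Ausgehend von dem Ruck j(t) = 24, nehmen wir 3 Integrale. Durch Integration von dem Ruck und Verwendung der Anfangsbedingung a(0) = -2, erhalten wir a(t) = 24·t - 2. Durch Integration von der Beschleunigung und Verwendung der Anfangsbedingung v(0) = 1, erhalten wir v(t) = 12·t^2 - 2·t + 1. Das Integral von der Geschwindigkeit, mit x(0) = 1, ergibt die Position: x(t) = 4·t^3 - t^2 + t + 1. Wir haben die Position x(t) = 4·t^3 - t^2 + t + 1. Durch Einsetzen von t = 2: x(2) = 31.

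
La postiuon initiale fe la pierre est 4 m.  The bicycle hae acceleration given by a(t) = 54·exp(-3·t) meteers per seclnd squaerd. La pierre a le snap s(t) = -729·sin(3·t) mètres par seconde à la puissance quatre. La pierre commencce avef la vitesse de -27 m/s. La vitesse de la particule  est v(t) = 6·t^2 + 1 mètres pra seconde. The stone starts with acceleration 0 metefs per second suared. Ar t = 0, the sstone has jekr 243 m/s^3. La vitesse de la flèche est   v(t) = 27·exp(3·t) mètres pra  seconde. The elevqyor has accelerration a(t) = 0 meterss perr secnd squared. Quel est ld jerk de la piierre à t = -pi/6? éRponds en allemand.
Wir müssen die Stammfunktion unserer Gleichung für den Snap s(t) = -729·sin(3·t) 1-mal finden. Die Stammfunktion von dem Snap, mit j(0) = 243, ergibt den Ruck: j(t) = 243·cos(3·t). Aus der Gleichung für den Ruck j(t) = 243·cos(3·t), setzen wir t = -pi/6 ein und erhalten j = 0.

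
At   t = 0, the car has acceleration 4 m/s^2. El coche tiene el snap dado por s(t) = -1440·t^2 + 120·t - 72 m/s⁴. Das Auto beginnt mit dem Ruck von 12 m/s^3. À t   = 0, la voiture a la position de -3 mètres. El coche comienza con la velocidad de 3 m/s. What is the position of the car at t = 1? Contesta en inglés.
To find the answer, we compute 4 antiderivatives of s(t) = -1440·t^2 + 120·t - 72. Finding the antiderivative of s(t) and using j(0) = 12: j(t) = -480·t^3 + 60·t^2 - 72·t + 12. Finding the integral of j(t) and using a(0) = 4: a(t) = -120·t^4 + 20·t^3 - 36·t^2 + 12·t + 4. Taking ∫a(t)dt and applying v(0) = 3, we find v(t) = -24·t^5 + 5·t^4 - 12·t^3 + 6·t^2 + 4·t + 3. The integral of velocity, with x(0) = -3, gives position: x(t) = -4·t^6 + t^5 - 3·t^4 + 2·t^3 + 2·t^2 + 3·t - 3. From the given position equation x(t) = -4·t^6 + t^5 - 3·t^4 + 2·t^3 + 2·t^2 + 3·t - 3, we substitute t = 1 to get x = -2.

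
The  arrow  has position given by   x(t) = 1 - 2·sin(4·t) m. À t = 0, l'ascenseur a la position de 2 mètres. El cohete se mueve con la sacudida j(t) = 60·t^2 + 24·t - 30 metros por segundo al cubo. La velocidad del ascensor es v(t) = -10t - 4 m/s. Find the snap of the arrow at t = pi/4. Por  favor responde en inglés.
To solve this, we need to take 4 derivatives of our position equation x(t) = 1 - 2·sin(4·t). Taking d/dt of x(t), we find v(t) = -8·cos(4·t). Differentiating velocity, we get acceleration: a(t) = 32·sin(4·t). Taking d/dt of a(t), we find j(t) = 128·cos(4·t). Taking d/dt of j(t), we find s(t) = -512·sin(4·t). We have snap s(t) = -512·sin(4·t). Substituting t = pi/4: s(pi/4) = 0.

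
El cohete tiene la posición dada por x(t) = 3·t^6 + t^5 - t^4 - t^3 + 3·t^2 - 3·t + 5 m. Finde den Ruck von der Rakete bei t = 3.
Ausgehend von der Position x(t) = 3·t^6 + t^5 - t^4 - t^3 + 3·t^2 - 3·t + 5, nehmen wir 3 Ableitungen. Die Ableitung von der Position ergibt die Geschwindigkeit: v(t) = 18·t^5 + 5·t^4 - 4·t^3 - 3·t^2 + 6·t - 3. Mit d/dt von v(t) finden wir a(t) = 90·t^4 + 20·t^3 - 12·t^2 - 6·t + 6. Die Ableitung von der Beschleunigung ergibt den Ruck: j(t) = 360·t^3 + 60·t^2 - 24·t - 6. Aus der Gleichung für den Ruck j(t) = 360·t^3 + 60·t^2 - 24·t - 6, setzen wir t = 3 ein und erhalten j = 10182.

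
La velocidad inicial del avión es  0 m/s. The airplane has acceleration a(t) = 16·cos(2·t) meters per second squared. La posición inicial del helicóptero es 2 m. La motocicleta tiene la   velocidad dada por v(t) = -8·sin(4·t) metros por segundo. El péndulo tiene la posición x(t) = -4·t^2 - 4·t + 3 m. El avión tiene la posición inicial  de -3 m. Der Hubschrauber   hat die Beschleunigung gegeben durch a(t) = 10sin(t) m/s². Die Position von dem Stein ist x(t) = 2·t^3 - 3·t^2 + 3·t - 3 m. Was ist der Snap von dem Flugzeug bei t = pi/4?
Um dies zu lösen, müssen wir 2 Ableitungen unserer Gleichung für die Beschleunigung a(t) = 16·cos(2·t) nehmen. Mit d/dt von a(t) finden wir j(t) = -32·sin(2·t). Mit d/dt von j(t) finden wir s(t) = -64·cos(2·t). Wir haben den Snap s(t) = -64·cos(2·t). Durch Einsetzen von t = pi/4: s(pi/4) = 0.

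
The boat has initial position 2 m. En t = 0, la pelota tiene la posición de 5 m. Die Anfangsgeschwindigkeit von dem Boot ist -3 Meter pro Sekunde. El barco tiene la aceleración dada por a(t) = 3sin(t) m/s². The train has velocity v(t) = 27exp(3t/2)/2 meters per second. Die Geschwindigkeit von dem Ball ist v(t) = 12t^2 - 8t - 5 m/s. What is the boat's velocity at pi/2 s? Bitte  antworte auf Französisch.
Pour résoudre ceci, nous devons prendre 1 primitive de notre équation de l'accélération a(t) = 3·sin(t). En prenant ∫a(t)dt et en appliquant v(0) = -3, nous trouvons v(t) = -3·cos(t). En utilisant v(t) = -3·cos(t) et en substituant t = pi/2, nous trouvons v = 0.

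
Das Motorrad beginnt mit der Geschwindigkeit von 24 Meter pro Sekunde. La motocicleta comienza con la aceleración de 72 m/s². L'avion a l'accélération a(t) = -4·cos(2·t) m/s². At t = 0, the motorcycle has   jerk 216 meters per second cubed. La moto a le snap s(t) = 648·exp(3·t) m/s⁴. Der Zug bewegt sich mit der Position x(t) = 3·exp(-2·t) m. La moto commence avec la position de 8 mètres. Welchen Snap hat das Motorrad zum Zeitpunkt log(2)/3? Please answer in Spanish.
Usando s(t) = 648·exp(3·t) y sustituyendo t = log(2)/3, encontramos s = 1296.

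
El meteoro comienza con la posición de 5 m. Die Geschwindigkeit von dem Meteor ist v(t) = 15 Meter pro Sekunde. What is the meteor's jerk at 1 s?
To solve this, we need to take 2 derivatives of our velocity equation v(t) = 15. Differentiating velocity, we get acceleration: a(t) = 0. Differentiating acceleration, we get jerk: j(t) = 0. We have jerk j(t) = 0. Substituting t = 1: j(1) = 0.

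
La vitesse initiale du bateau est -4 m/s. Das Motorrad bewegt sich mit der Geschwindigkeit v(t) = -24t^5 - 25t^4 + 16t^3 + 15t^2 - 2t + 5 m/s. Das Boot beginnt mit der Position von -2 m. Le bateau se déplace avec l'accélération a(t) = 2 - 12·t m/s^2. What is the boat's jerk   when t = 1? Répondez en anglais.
Starting from acceleration a(t) = 2 - 12·t, we take 1 derivative. Differentiating acceleration, we get jerk: j(t) = -12. We have jerk j(t) = -12. Substituting t = 1: j(1) = -12.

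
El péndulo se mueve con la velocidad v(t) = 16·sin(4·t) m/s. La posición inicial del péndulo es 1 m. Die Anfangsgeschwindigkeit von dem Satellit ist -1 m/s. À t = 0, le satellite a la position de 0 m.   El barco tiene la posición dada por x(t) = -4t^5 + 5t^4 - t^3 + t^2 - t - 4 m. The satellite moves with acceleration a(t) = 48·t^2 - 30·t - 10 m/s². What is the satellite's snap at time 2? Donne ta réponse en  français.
Nous devons dériver notre équation de l'accélération a(t) = 48·t^2 - 30·t - 10 2 fois. En prenant d/dt de a(t), nous trouvons j(t) = 96·t - 30. En prenant d/dt de j(t), nous trouvons s(t) = 96. En utilisant s(t) = 96 et en substituant t = 2, nous trouvons s = 96.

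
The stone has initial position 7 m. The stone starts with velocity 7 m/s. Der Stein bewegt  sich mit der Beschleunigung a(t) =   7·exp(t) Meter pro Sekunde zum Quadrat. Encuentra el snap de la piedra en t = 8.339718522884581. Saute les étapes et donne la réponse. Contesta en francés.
s(8.339718522884581) = 29308.3773915822.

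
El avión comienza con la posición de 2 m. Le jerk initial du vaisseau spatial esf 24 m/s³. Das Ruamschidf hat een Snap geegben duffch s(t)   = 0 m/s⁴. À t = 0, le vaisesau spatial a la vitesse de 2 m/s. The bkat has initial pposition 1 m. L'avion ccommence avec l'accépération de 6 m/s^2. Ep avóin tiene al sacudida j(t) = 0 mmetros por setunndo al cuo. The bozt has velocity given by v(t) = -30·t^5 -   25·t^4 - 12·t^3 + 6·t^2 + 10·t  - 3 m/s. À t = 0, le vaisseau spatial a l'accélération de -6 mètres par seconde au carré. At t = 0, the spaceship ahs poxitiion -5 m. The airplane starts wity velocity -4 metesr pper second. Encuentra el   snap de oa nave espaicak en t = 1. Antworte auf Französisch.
Nous avons le snap s(t) = 0. En substituant t = 1: s(1) = 0.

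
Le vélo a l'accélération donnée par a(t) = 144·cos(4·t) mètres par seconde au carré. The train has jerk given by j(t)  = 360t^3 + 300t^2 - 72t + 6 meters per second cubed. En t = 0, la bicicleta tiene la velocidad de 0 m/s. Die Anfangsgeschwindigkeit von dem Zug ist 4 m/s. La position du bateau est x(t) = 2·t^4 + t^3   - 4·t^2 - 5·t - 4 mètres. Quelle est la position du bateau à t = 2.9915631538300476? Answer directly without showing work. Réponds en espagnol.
x(2.9915631538300476) = 132.202543298499.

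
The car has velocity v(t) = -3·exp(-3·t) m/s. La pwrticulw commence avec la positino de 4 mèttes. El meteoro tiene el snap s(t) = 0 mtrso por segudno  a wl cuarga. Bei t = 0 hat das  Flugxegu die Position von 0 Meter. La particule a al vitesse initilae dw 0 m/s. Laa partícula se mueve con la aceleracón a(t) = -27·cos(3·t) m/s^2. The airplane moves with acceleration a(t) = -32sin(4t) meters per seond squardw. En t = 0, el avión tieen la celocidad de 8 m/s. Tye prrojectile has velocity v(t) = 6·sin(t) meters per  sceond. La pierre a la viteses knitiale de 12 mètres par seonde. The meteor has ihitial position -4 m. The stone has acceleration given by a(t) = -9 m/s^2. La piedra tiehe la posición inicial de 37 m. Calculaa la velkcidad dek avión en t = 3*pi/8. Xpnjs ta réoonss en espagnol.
Partiendo de la aceleración a(t) = -32·sin(4·t), tomamos 1 integral. Tomando ∫a(t)dt y aplicando v(0) = 8, encontramos v(t) = 8·cos(4·t). De la ecuación de la velocidad v(t) = 8·cos(4·t), sustituimos t = 3*pi/8 para obtener v = 0.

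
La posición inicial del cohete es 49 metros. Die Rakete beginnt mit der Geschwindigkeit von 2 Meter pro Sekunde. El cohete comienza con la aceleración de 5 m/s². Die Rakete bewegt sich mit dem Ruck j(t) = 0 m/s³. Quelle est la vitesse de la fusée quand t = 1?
Pour résoudre ceci, nous devons prendre 2 intégrales de notre équation du jerk j(t) = 0. En intégrant le jerk et en utilisant la condition initiale a(0) = 5, nous obtenons a(t) = 5. L'intégrale de l'accélération, avec v(0) = 2, donne la vitesse: v(t) = 5·t + 2. Nous avons la vitesse v(t) = 5·t + 2. En substituant t = 1: v(1) = 7.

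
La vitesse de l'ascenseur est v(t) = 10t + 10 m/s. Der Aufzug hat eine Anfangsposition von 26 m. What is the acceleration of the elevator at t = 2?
To solve this, we need to take 1 derivative of our velocity equation v(t) = 10·t + 10. Taking d/dt of v(t), we find a(t) = 10. Using a(t) = 10 and substituting t = 2, we find a = 10.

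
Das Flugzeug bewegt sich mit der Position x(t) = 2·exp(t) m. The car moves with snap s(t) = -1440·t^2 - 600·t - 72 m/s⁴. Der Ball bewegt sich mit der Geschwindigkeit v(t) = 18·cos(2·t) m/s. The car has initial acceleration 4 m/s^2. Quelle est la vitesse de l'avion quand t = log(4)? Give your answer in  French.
En partant de la position x(t) = 2·exp(t), nous prenons 1 dérivée. En prenant d/dt de x(t), nous trouvons v(t) = 2·exp(t). De l'équation de la vitesse v(t) = 2·exp(t), nous substituons t = log(4) pour obtenir v = 8.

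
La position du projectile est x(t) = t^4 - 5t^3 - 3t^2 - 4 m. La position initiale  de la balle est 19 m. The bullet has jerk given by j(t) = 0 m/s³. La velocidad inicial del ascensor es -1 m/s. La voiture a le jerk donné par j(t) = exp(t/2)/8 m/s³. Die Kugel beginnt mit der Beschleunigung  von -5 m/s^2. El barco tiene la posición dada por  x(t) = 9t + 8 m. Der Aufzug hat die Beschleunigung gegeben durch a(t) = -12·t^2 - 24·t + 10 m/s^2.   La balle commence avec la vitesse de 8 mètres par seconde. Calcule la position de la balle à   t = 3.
Nous devons intégrer notre équation du jerk j(t) = 0 3 fois. En prenant ∫j(t)dt et en appliquant a(0) = -5, nous trouvons a(t) = -5. L'intégrale de l'accélération, avec v(0) = 8, donne la vitesse: v(t) = 8 - 5·t. La primitive de la vitesse est la position. En utilisant x(0) = 19, nous obtenons x(t) = -5·t^2/2 + 8·t + 19. De l'équation de la position x(t) = -5·t^2/2 + 8·t + 19, nous substituons t = 3 pour obtenir x = 41/2.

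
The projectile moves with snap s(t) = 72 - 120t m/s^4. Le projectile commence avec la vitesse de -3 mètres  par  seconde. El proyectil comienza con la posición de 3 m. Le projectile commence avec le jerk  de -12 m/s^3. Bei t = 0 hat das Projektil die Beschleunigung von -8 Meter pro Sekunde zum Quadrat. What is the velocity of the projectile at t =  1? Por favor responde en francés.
En partant du snap s(t) = 72 - 120·t, nous prenons 3 primitives. En intégrant le snap et en utilisant la condition initiale j(0) = -12, nous obtenons j(t) = -60·t^2 + 72·t - 12. La primitive du jerk, avec a(0) = -8, donne l'accélération: a(t) = -20·t^3 + 36·t^2 - 12·t - 8. L'intégrale de l'accélération, avec v(0) = -3, donne la vitesse: v(t) = -5·t^4 + 12·t^3 - 6·t^2 - 8·t - 3. En utilisant v(t) = -5·t^4 + 12·t^3 - 6·t^2 - 8·t - 3 et en substituant t = 1, nous trouvons v = -10.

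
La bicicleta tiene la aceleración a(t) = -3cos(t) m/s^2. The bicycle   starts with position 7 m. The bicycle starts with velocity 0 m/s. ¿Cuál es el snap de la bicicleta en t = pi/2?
Para resolver esto, necesitamos tomar 2 derivadas de nuestra ecuación de la aceleración a(t) = -3·cos(t). Tomando d/dt de a(t), encontramos j(t) = 3·sin(t). La derivada de la sacudida da el snap: s(t) = 3·cos(t). Tenemos el snap s(t) = 3·cos(t). Sustituyendo t = pi/2: s(pi/2) = 0.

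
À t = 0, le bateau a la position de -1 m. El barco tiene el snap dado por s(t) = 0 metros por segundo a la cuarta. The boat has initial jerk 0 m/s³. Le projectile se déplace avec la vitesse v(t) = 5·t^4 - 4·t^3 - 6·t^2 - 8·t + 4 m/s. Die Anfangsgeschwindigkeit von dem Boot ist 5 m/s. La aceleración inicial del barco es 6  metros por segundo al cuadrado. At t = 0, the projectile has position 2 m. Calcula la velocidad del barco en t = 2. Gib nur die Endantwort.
En t = 2, v = 17.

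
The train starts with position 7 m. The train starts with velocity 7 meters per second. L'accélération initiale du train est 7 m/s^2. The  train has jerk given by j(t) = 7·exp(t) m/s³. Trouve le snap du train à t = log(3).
En partant du jerk j(t) = 7·exp(t), nous prenons 1 dérivée. En dérivant le jerk, nous obtenons le snap: s(t) = 7·exp(t). Nous avons le snap s(t) = 7·exp(t). En substituant t = log(3): s(log(3)) = 21.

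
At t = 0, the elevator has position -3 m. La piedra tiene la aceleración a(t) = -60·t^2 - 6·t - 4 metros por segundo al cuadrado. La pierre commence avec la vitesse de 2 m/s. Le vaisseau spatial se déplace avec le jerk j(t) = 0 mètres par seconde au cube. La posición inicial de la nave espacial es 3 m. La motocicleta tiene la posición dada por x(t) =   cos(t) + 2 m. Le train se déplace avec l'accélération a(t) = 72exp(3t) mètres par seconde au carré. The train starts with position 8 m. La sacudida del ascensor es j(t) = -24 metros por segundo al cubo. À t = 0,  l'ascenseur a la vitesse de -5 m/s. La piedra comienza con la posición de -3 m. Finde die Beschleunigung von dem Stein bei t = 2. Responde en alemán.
Wir haben die Beschleunigung a(t) = -60·t^2 - 6·t - 4. Durch Einsetzen von t = 2: a(2) = -256.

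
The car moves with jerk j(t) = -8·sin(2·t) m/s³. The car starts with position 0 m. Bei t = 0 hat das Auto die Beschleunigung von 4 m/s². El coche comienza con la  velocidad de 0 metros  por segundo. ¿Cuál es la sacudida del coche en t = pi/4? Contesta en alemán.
Wir haben den Ruck j(t) = -8·sin(2·t). Durch Einsetzen von t = pi/4: j(pi/4) = -8.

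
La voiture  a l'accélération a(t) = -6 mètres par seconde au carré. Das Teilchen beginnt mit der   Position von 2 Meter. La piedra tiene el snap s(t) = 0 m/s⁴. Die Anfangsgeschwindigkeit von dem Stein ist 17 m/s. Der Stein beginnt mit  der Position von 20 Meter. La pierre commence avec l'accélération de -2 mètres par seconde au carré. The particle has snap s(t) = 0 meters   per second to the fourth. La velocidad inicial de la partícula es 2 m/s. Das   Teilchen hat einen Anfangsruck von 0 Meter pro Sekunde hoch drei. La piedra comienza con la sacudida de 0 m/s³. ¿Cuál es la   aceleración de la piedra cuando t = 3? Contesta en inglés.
Starting from snap s(t) = 0, we take 2 antiderivatives. Integrating snap and using the initial condition j(0) = 0, we get j(t) = 0. The integral of jerk, with a(0) = -2, gives acceleration: a(t) = -2. Using a(t) = -2 and substituting t = 3, we find a = -2.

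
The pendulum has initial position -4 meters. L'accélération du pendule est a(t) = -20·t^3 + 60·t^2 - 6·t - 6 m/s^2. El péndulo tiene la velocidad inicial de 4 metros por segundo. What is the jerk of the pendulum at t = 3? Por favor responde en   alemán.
Um dies zu lösen, müssen wir 1 Ableitung unserer Gleichung für die Beschleunigung a(t) = -20·t^3 + 60·t^2 - 6·t - 6 nehmen. Mit d/dt von a(t) finden wir j(t) = -60·t^2 + 120·t - 6. Mit j(t) = -60·t^2 + 120·t - 6 und Einsetzen von t = 3, finden wir j = -186.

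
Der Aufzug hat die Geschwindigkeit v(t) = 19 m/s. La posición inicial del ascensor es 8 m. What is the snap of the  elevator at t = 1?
To solve this, we need to take 3 derivatives of our velocity equation v(t) = 19. Differentiating velocity, we get acceleration: a(t) = 0. Differentiating acceleration, we get jerk: j(t) = 0. The derivative of jerk gives snap: s(t) = 0. Using s(t) = 0 and substituting t = 1, we find s = 0.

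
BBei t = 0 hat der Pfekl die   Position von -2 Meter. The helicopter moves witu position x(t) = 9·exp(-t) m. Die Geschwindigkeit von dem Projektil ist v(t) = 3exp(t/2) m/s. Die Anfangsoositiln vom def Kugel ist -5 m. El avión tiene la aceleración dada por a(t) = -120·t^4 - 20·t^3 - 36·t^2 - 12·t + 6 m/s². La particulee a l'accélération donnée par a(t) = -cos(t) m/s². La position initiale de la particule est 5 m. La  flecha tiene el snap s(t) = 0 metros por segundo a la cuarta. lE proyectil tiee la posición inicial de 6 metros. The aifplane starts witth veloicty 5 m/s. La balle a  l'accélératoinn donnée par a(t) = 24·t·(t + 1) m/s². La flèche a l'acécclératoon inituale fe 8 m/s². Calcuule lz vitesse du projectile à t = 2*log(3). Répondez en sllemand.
Wir haben die Geschwindigkeit v(t) = 3·exp(t/2). Durch Einsetzen von t = 2*log(3): v(2*log(3)) = 9.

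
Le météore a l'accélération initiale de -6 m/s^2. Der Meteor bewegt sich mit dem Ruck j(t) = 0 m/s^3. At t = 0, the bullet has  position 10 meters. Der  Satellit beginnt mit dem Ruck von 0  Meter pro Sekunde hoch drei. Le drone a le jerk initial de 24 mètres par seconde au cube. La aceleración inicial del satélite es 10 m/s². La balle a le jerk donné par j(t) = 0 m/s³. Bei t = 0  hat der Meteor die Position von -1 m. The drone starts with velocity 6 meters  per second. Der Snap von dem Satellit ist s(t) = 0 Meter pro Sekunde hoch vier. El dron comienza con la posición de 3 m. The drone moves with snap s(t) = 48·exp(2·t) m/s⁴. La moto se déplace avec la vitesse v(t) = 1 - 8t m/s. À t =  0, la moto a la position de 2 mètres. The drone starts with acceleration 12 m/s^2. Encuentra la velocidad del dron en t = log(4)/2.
Debemos encontrar la integral de nuestra ecuación del snap s(t) = 48·exp(2·t) 3 veces. Tomando ∫s(t)dt y aplicando j(0) = 24, encontramos j(t) = 24·exp(2·t). Integrando la sacudida y usando la condición inicial a(0) = 12, obtenemos a(t) = 12·exp(2·t). La integral de la aceleración, con v(0) = 6, da la velocidad: v(t) = 6·exp(2·t). Tenemos la velocidad v(t) = 6·exp(2·t). Sustituyendo t = log(4)/2: v(log(4)/2) = 24.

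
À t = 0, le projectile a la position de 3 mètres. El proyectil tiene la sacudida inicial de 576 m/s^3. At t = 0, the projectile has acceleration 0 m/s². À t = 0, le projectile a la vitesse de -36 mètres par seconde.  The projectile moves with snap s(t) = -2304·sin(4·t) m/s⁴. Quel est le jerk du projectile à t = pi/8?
Pour résoudre ceci, nous devons prendre 1 primitive de notre équation du snap s(t) = -2304·sin(4·t). En prenant ∫s(t)dt et en appliquant j(0) = 576, nous trouvons j(t) = 576·cos(4·t). En utilisant j(t) = 576·cos(4·t) et en substituant t = pi/8, nous trouvons j = 0.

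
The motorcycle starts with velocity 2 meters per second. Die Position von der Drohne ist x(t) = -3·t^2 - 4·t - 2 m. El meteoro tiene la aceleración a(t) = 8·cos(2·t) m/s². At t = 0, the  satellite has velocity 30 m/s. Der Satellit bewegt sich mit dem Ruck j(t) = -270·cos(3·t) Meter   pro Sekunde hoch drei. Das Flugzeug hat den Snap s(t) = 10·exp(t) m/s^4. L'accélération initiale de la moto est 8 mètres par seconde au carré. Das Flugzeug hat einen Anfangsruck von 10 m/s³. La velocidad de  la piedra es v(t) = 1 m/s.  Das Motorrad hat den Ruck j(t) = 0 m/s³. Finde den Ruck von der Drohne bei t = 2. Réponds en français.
Nous devons dériver notre équation de la position x(t) = -3·t^2 - 4·t - 2 3 fois. En dérivant la position, nous obtenons la vitesse: v(t) = -6·t - 4. En dérivant la vitesse, nous obtenons l'accélération: a(t) = -6. En prenant d/dt de a(t), nous trouvons j(t) = 0. Nous avons le jerk j(t) = 0. En substituant t = 2: j(2) = 0.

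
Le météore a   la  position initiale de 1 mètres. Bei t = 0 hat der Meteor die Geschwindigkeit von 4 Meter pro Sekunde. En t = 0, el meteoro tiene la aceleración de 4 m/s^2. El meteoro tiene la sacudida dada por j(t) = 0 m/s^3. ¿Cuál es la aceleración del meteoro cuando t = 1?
Para resolver esto, necesitamos tomar 1 antiderivada de nuestra ecuación de la sacudida j(t) = 0. Tomando ∫j(t)dt y aplicando a(0) = 4, encontramos a(t) = 4. De la ecuación de la aceleración a(t) = 4, sustituimos t = 1 para obtener a = 4.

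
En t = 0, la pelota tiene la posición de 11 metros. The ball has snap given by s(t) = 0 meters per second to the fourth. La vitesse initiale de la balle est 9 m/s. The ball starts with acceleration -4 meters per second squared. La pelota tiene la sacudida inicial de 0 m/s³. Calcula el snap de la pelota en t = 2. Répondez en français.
De l'équation du snap s(t) = 0, nous substituons t = 2 pour obtenir s = 0.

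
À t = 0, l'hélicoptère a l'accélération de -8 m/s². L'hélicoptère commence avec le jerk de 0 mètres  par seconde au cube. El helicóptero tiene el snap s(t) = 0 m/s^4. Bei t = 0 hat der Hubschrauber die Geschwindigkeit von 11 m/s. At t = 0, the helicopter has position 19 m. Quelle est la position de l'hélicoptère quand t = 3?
Nous devons trouver l'intégrale de notre équation du snap s(t) = 0 4 fois. La primitive du snap est le jerk. En utilisant j(0) = 0, nous obtenons j(t) = 0. En prenant ∫j(t)dt et en appliquant a(0) = -8, nous trouvons a(t) = -8. La primitive de l'accélération, avec v(0) = 11, donne la vitesse: v(t) = 11 - 8·t. En intégrant la vitesse et en utilisant la condition initiale x(0) = 19, nous obtenons x(t) = -4·t^2 + 11·t + 19. De l'équation de la position x(t) = -4·t^2 + 11·t + 19, nous substituons t = 3 pour obtenir x = 16.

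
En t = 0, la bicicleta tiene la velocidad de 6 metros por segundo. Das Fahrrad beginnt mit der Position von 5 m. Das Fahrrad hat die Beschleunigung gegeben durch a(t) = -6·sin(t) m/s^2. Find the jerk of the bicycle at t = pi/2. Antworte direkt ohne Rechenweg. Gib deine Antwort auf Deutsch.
j(pi/2) = 0.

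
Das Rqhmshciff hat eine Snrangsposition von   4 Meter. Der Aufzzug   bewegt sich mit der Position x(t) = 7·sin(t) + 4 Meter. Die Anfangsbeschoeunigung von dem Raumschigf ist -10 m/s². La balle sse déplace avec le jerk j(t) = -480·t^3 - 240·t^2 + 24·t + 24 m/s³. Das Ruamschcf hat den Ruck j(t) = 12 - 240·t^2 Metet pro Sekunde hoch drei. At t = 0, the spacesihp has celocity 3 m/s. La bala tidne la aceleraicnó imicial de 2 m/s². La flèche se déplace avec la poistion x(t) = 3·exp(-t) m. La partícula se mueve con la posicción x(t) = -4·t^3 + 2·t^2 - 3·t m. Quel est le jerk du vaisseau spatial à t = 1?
De l'équation du jerk j(t) = 12 - 240·t^2, nous substituons t = 1 pour obtenir j = -228.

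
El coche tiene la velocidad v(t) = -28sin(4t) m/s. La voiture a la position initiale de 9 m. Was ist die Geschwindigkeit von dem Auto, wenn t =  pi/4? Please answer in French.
En utilisant v(t) = -28·sin(4·t) et en substituant t = pi/4, nous trouvons v = 0.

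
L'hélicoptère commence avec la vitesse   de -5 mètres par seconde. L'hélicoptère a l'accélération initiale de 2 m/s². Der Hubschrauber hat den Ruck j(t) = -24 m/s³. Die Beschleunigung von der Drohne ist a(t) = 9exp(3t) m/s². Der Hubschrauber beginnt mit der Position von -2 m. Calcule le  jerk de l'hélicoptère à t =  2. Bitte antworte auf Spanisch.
Tenemos la sacudida j(t) = -24. Sustituyendo t = 2: j(2) = -24.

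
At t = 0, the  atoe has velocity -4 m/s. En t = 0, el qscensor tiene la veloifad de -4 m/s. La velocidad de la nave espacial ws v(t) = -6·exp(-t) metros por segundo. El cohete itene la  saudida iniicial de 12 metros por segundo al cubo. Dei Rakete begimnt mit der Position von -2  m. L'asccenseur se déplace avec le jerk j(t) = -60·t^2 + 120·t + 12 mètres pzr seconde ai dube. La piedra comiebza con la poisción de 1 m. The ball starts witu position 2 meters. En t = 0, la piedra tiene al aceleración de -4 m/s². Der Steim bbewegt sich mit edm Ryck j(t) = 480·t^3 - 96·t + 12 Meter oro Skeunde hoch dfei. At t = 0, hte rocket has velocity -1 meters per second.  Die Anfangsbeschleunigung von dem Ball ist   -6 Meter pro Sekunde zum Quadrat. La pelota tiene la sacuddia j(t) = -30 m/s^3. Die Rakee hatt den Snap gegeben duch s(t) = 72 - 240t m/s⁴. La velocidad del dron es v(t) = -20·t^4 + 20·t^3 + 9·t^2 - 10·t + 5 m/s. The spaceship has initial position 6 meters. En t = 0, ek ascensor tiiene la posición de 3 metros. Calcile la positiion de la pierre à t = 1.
Nous devons trouver l'intégrale de notre équation du jerk j(t) = 480·t^3 - 96·t + 12 3 fois. La primitive du jerk, avec a(0) = -4, donne l'accélération: a(t) = 120·t^4 - 48·t^2 + 12·t - 4. L'intégrale de l'accélération, avec v(0) = -4, donne la vitesse: v(t) = 24·t^5 - 16·t^3 + 6·t^2 - 4·t - 4. La primitive de la vitesse, avec x(0) = 1, donne la position: x(t) = 4·t^6 - 4·t^4 + 2·t^3 - 2·t^2 - 4·t + 1. Nous avons la position x(t) = 4·t^6 - 4·t^4 + 2·t^3 - 2·t^2 - 4·t + 1. En substituant t = 1: x(1) = -3.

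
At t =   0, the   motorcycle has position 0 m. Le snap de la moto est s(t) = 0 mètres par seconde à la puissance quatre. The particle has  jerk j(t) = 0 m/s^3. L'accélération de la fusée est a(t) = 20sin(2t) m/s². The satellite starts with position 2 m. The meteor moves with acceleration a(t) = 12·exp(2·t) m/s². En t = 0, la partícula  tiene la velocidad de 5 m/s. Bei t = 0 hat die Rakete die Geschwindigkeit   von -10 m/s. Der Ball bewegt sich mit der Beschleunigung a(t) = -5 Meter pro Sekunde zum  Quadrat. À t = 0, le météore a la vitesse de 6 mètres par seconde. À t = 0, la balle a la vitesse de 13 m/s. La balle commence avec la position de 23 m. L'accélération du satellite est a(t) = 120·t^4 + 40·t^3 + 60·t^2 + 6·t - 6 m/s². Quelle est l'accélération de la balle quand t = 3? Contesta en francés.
Nous avons l'accélération a(t) = -5. En substituant t = 3: a(3) = -5.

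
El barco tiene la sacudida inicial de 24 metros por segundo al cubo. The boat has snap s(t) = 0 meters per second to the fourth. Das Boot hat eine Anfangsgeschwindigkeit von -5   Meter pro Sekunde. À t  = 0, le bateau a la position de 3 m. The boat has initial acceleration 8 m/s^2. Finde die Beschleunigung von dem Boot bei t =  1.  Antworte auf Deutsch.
Wir müssen unsere Gleichung für den Snap s(t) = 0 2-mal integrieren. Das Integral von dem Snap, mit j(0) = 24, ergibt den Ruck: j(t) = 24. Mit ∫j(t)dt und Anwendung von a(0) = 8, finden wir a(t) = 24·t + 8. Mit a(t) = 24·t + 8 und Einsetzen von t = 1, finden wir a = 32.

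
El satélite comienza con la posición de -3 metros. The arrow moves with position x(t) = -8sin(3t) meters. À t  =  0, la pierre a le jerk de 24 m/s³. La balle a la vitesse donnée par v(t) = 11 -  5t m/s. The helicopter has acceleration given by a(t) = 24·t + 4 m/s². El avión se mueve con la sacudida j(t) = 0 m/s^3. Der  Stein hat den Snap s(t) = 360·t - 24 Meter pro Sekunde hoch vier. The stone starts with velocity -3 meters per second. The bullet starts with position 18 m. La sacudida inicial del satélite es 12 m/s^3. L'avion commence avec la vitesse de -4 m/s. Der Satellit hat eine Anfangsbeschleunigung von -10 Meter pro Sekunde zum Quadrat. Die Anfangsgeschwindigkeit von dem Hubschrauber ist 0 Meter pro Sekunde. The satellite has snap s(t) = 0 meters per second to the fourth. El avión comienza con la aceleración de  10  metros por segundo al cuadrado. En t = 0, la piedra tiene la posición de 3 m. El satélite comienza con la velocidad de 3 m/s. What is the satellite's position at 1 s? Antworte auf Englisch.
To find the answer, we compute 4 antiderivatives of s(t) = 0. Taking ∫s(t)dt and applying j(0) = 12, we find j(t) = 12. The antiderivative of jerk, with a(0) = -10, gives acceleration: a(t) = 12·t - 10. Taking ∫a(t)dt and applying v(0) = 3, we find v(t) = 6·t^2 - 10·t + 3. The integral of velocity is position. Using x(0) = -3, we get x(t) = 2·t^3 - 5·t^2 + 3·t - 3. We have position x(t) = 2·t^3 - 5·t^2 + 3·t - 3. Substituting t = 1: x(1) = -3.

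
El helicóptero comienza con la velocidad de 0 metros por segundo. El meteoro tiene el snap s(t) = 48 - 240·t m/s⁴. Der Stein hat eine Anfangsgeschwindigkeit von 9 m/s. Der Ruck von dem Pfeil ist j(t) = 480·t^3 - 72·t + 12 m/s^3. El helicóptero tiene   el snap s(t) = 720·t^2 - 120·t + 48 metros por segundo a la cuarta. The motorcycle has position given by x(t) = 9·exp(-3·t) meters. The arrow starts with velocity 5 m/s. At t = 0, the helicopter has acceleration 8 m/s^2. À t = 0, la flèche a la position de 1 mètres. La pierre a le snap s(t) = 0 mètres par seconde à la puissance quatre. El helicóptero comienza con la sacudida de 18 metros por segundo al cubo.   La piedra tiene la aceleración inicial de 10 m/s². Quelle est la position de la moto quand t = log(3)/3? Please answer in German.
Aus der Gleichung für die Position x(t) = 9·exp(-3·t), setzen wir t = log(3)/3 ein und erhalten x = 3.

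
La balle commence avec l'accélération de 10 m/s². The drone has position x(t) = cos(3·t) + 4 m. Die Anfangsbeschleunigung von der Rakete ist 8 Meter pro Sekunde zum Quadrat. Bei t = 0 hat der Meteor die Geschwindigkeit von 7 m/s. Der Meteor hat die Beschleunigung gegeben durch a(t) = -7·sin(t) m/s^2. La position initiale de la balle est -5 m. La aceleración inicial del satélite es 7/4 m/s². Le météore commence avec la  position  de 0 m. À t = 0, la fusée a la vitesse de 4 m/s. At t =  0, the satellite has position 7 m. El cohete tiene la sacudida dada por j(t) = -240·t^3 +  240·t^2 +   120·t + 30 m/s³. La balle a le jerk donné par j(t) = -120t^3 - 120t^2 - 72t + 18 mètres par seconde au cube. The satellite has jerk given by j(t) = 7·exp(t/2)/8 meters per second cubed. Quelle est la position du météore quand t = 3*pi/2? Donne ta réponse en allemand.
Wir müssen die Stammfunktion unserer Gleichung für die Beschleunigung a(t) = -7·sin(t) 2-mal finden. Durch Integration von der Beschleunigung und Verwendung der Anfangsbedingung v(0) = 7, erhalten wir v(t) = 7·cos(t). Mit ∫v(t)dt und Anwendung von x(0) = 0, finden wir x(t) = 7·sin(t). Wir haben die Position x(t) = 7·sin(t). Durch Einsetzen von t = 3*pi/2: x(3*pi/2) = -7.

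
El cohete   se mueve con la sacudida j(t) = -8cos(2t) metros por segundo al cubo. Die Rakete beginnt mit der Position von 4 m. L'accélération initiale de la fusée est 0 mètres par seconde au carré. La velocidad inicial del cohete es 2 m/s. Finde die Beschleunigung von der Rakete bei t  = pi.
Ausgehend von dem Ruck j(t) = -8·cos(2·t), nehmen wir 1 Integral. Durch Integration von dem Ruck und Verwendung der Anfangsbedingung a(0) = 0, erhalten wir a(t) = -4·sin(2·t). Wir haben die Beschleunigung a(t) = -4·sin(2·t). Durch Einsetzen von t = pi: a(pi) = 0.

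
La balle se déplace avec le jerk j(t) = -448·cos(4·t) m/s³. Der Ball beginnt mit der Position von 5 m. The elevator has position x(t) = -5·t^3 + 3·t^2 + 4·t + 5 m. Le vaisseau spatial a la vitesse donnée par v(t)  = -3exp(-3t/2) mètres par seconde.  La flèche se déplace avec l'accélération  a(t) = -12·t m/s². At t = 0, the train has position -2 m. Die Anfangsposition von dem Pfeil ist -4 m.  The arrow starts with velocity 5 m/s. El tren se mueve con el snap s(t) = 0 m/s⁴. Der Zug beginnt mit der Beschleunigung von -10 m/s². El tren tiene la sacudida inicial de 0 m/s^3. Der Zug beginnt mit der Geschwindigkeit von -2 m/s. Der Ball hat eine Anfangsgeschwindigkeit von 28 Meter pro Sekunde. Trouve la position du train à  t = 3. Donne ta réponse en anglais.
To find the answer, we compute 4 antiderivatives of s(t) = 0. Integrating snap and using the initial condition j(0) = 0, we get j(t) = 0. The antiderivative of jerk, with a(0) = -10, gives acceleration: a(t) = -10. Finding the integral of a(t) and using v(0) = -2: v(t) = -10·t - 2. The antiderivative of velocity, with x(0) = -2, gives position: x(t) = -5·t^2 - 2·t - 2. From the given position equation x(t) = -5·t^2 - 2·t - 2, we substitute t = 3 to get x = -53.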